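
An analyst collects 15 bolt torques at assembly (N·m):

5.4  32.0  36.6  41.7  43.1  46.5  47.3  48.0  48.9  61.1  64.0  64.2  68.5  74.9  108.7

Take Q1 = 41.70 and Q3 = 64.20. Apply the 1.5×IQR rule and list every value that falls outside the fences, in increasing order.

IQR = Q3 − Q1 = 64.20 − 41.70 = 22.50.
Lower fence = Q1 − 1.5·IQR = 41.70 − 33.75 = 7.95.
Upper fence = Q3 + 1.5·IQR = 64.20 + 33.75 = 97.95.
5.4 < 7.95 → outlier.
108.7 > 97.95 → outlier.
All remaining values lie within [7.95, 97.95].

5.4, 108.7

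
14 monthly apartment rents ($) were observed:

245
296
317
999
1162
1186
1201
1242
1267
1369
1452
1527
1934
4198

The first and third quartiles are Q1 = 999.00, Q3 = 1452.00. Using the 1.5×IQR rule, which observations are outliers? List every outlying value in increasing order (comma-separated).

245, 296, 317, 4198

IQR = Q3 − Q1 = 1452.00 − 999.00 = 453.00.
Lower fence = Q1 − 1.5·IQR = 999.00 − 679.50 = 319.50.
Upper fence = Q3 + 1.5·IQR = 1452.00 + 679.50 = 2131.50.
245 < 319.50 → outlier.
296 < 319.50 → outlier.
317 < 319.50 → outlier.
4198 > 2131.50 → outlier.
All remaining values lie within [319.50, 2131.50].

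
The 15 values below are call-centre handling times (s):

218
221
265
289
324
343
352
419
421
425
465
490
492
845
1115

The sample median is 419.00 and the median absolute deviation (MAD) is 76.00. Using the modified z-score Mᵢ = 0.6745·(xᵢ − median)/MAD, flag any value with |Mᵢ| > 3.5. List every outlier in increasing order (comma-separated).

|Mᵢ| > 3.5 ⇔ |xᵢ − 419.00| > 3.5·76.00/0.6745 = 394.37.
So outliers lie outside [24.63, 813.37].
845: M = 3.78 → outlier.
1115: M = 6.18 → outlier.

845, 1115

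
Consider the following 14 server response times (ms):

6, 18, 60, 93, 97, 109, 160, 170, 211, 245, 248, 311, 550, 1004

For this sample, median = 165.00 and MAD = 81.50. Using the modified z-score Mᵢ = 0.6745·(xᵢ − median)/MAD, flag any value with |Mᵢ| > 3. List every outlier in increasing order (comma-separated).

550, 1004

|Mᵢ| > 3 ⇔ |xᵢ − 165.00| > 3·81.50/0.6745 = 362.49.
So outliers lie outside [-197.49, 527.49].
550: M = 3.19 → outlier.
1004: M = 6.94 → outlier.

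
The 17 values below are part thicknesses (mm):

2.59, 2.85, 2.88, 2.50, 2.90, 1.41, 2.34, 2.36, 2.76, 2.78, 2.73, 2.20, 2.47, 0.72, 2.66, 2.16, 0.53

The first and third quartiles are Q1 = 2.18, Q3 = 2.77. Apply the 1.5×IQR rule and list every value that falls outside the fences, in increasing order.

0.53, 0.72

IQR = Q3 − Q1 = 2.77 − 2.18 = 0.59.
Lower fence = Q1 − 1.5·IQR = 2.18 − 0.885 = 1.295.
Upper fence = Q3 + 1.5·IQR = 2.77 + 0.885 = 3.655.
0.53 < 1.295 → outlier.
0.72 < 1.295 → outlier.
All remaining values lie within [1.295, 3.655].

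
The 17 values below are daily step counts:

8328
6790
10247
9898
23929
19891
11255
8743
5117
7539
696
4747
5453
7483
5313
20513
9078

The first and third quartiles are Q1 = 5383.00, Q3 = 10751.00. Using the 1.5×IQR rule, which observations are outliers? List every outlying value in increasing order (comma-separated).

IQR = Q3 − Q1 = 10751.00 − 5383.00 = 5368.00.
Lower fence = Q1 − 1.5·IQR = 5383.00 − 8052.00 = -2669.00.
Upper fence = Q3 + 1.5·IQR = 10751.00 + 8052.00 = 18803.00.
19891 > 18803.00 → outlier.
20513 > 18803.00 → outlier.
23929 > 18803.00 → outlier.
All remaining values lie within [-2669.00, 18803.00].

19891, 20513, 23929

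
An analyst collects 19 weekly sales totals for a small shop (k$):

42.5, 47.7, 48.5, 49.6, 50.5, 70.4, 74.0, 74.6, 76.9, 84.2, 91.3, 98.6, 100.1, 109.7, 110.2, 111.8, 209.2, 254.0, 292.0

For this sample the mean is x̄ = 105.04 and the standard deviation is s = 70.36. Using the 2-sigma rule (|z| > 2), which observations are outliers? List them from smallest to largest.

Cutoffs at x̄ ± 2s: 105.04 ± 2·70.36 = [-35.68, 245.76].
254.0: z = 2.12, |z| > 2 → outlier.
292.0: z = 2.66, |z| > 2 → outlier.
Every other value lies within [-35.68, 245.76].

254.0, 292.0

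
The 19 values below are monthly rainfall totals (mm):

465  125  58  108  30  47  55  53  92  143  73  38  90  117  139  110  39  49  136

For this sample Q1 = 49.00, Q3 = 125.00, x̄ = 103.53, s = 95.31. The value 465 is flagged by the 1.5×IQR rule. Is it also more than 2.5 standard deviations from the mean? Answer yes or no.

yes

z = (465 − 103.53) / 95.31 = 3.79.
|z| = 3.79 > 2.5.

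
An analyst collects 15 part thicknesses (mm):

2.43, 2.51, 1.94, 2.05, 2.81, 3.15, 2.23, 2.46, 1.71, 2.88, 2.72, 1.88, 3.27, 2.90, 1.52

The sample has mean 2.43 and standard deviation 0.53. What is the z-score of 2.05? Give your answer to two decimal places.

z = (2.05 − 2.43) / 0.53 = -0.72.

-0.72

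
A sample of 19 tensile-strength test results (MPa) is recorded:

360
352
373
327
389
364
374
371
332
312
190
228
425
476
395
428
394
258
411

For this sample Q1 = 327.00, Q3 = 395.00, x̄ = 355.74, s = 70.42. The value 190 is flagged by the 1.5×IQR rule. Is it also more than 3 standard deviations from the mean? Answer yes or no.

z = (190 − 355.74) / 70.42 = -2.35.
|z| = 2.35 ≤ 3.

no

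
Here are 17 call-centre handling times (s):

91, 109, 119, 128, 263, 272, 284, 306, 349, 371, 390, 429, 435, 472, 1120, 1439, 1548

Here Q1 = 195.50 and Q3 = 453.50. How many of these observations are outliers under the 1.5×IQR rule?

3

IQR = 258.00; fences at 195.50 − 387.00 = -191.50 and 453.50 + 387.00 = 840.50.
Outside the cutoffs: 1120, 1439, 1548.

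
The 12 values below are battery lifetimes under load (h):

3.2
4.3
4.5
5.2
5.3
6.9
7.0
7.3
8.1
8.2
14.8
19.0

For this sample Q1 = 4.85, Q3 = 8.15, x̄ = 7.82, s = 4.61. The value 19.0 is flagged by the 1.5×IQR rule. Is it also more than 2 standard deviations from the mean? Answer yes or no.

z = (19.0 − 7.82) / 4.61 = 2.43.
|z| = 2.43 > 2.

yes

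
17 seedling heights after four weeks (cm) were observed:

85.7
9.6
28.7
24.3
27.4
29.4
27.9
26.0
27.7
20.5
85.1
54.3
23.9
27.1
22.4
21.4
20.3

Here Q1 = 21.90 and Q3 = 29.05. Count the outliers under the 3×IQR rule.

IQR = 7.15; fences at 21.90 − 21.45 = 0.45 and 29.05 + 21.45 = 50.50.
Outside the cutoffs: 54.3, 85.1, 85.7.

3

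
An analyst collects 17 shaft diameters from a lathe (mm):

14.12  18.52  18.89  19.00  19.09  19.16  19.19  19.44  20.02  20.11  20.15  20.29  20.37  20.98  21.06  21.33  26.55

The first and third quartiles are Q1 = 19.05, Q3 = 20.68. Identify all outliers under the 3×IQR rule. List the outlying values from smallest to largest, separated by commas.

14.12, 26.55

IQR = Q3 − Q1 = 20.68 − 19.05 = 1.63.
Lower fence = Q1 − 3·IQR = 19.05 − 4.89 = 14.16.
Upper fence = Q3 + 3·IQR = 20.68 + 4.89 = 25.57.
14.12 < 14.16 → outlier.
26.55 > 25.57 → outlier.
All remaining values lie within [14.16, 25.57].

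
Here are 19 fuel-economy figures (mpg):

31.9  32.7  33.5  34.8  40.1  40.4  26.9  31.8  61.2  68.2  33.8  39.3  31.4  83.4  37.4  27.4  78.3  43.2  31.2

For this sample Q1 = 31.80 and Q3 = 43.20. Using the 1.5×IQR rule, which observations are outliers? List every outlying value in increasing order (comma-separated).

61.2, 68.2, 78.3, 83.4

IQR = Q3 − Q1 = 43.20 − 31.80 = 11.40.
Lower fence = Q1 − 1.5·IQR = 31.80 − 17.10 = 14.70.
Upper fence = Q3 + 1.5·IQR = 43.20 + 17.10 = 60.30.
61.2 > 60.30 → outlier.
68.2 > 60.30 → outlier.
78.3 > 60.30 → outlier.
83.4 > 60.30 → outlier.
All remaining values lie within [14.70, 60.30].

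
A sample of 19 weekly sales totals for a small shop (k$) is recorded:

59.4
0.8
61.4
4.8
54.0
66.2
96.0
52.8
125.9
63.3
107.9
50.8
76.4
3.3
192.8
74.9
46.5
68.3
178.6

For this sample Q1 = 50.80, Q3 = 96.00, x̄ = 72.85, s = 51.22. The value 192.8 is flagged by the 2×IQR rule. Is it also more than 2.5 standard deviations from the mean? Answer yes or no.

z = (192.8 − 72.85) / 51.22 = 2.34.
|z| = 2.34 ≤ 2.5.

no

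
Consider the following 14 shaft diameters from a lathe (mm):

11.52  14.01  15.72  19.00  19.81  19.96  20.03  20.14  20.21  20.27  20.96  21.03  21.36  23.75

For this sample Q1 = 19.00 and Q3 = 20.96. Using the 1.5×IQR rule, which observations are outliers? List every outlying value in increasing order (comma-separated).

11.52, 14.01, 15.72

IQR = Q3 − Q1 = 20.96 − 19.00 = 1.96.
Lower fence = Q1 − 1.5·IQR = 19.00 − 2.94 = 16.06.
Upper fence = Q3 + 1.5·IQR = 20.96 + 2.94 = 23.90.
11.52 < 16.06 → outlier.
14.01 < 16.06 → outlier.
15.72 < 16.06 → outlier.
All remaining values lie within [16.06, 23.90].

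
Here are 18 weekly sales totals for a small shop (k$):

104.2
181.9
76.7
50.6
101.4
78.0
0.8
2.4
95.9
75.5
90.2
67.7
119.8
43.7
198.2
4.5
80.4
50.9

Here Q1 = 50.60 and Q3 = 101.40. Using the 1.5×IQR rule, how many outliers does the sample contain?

2

IQR = 50.80; fences at 50.60 − 76.20 = -25.60 and 101.40 + 76.20 = 177.60.
Outside the cutoffs: 181.9, 198.2.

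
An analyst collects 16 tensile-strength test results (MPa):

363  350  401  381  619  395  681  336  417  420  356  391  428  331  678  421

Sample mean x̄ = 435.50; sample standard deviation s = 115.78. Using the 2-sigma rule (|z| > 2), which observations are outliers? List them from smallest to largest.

Cutoffs at x̄ ± 2s: 435.50 ± 2·115.78 = [203.94, 667.06].
678: z = 2.09, |z| > 2 → outlier.
681: z = 2.12, |z| > 2 → outlier.
Every other value lies within [203.94, 667.06].

678, 681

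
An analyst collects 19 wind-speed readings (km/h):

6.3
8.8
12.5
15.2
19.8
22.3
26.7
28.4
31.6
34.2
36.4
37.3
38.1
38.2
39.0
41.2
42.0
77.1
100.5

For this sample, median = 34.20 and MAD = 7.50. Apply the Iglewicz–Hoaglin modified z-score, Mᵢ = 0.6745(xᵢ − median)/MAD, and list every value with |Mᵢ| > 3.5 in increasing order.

77.1, 100.5

|Mᵢ| > 3.5 ⇔ |xᵢ − 34.20| > 3.5·7.50/0.6745 = 38.92.
So outliers lie outside [-4.72, 73.12].
77.1: M = 3.86 → outlier.
100.5: M = 5.96 → outlier.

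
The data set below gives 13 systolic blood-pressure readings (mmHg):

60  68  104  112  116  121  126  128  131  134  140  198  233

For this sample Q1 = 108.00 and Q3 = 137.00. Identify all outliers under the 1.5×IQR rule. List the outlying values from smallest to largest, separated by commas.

IQR = Q3 − Q1 = 137.00 − 108.00 = 29.00.
Lower fence = Q1 − 1.5·IQR = 108.00 − 43.50 = 64.50.
Upper fence = Q3 + 1.5·IQR = 137.00 + 43.50 = 180.50.
60 < 64.50 → outlier.
198 > 180.50 → outlier.
233 > 180.50 → outlier.
All remaining values lie within [64.50, 180.50].

60, 198, 233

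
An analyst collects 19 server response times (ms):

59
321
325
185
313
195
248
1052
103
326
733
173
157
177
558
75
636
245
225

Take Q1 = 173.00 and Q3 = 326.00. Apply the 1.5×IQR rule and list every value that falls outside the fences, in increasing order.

558, 636, 733, 1052

IQR = Q3 − Q1 = 326.00 − 173.00 = 153.00.
Lower fence = Q1 − 1.5·IQR = 173.00 − 229.50 = -56.50.
Upper fence = Q3 + 1.5·IQR = 326.00 + 229.50 = 555.50.
558 > 555.50 → outlier.
636 > 555.50 → outlier.
733 > 555.50 → outlier.
1052 > 555.50 → outlier.
All remaining values lie within [-56.50, 555.50].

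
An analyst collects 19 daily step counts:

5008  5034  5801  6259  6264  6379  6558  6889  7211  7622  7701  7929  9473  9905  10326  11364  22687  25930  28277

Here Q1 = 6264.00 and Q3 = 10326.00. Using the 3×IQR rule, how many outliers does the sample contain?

3

IQR = 4062.00; fences at 6264.00 − 12186.00 = -5922.00 and 10326.00 + 12186.00 = 22512.00.
Outside the cutoffs: 22687, 25930, 28277.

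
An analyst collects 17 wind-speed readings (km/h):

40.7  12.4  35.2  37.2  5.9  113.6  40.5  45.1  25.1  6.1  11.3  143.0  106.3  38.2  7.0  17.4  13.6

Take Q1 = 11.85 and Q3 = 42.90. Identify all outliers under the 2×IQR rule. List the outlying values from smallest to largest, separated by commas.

106.3, 113.6, 143.0

IQR = Q3 − Q1 = 42.90 − 11.85 = 31.05.
Lower fence = Q1 − 2·IQR = 11.85 − 62.10 = -50.25.
Upper fence = Q3 + 2·IQR = 42.90 + 62.10 = 105.00.
106.3 > 105.00 → outlier.
113.6 > 105.00 → outlier.
143.0 > 105.00 → outlier.
All remaining values lie within [-50.25, 105.00].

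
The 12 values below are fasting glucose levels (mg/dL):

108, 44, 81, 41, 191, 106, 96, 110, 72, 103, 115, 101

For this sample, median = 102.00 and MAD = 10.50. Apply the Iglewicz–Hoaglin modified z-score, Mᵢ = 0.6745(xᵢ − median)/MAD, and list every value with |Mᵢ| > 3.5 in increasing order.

|Mᵢ| > 3.5 ⇔ |xᵢ − 102.00| > 3.5·10.50/0.6745 = 54.48.
So outliers lie outside [47.52, 156.48].
41: M = -3.92 → outlier.
44: M = -3.73 → outlier.
191: M = 5.72 → outlier.

41, 44, 191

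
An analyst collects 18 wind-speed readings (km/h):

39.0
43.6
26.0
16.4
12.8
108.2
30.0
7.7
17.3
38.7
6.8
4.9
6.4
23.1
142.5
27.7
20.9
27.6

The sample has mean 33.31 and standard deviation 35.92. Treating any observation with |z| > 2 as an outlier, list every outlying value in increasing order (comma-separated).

108.2, 142.5

Cutoffs at x̄ ± 2s: 33.31 ± 2·35.92 = [-38.53, 105.15].
108.2: z = 2.08, |z| > 2 → outlier.
142.5: z = 3.04, |z| > 2 → outlier.
Every other value lies within [-38.53, 105.15].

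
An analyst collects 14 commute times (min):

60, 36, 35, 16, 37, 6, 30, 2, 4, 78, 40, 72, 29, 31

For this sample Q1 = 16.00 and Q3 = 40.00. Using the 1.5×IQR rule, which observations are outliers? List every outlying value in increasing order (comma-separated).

IQR = Q3 − Q1 = 40.00 − 16.00 = 24.00.
Lower fence = Q1 − 1.5·IQR = 16.00 − 36.00 = -20.00.
Upper fence = Q3 + 1.5·IQR = 40.00 + 36.00 = 76.00.
78 > 76.00 → outlier.
All remaining values lie within [-20.00, 76.00].

78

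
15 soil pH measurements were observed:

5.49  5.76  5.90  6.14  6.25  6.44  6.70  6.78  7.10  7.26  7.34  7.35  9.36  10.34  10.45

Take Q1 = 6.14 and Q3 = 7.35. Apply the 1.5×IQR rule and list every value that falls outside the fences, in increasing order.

IQR = Q3 − Q1 = 7.35 − 6.14 = 1.21.
Lower fence = Q1 − 1.5·IQR = 6.14 − 1.815 = 4.325.
Upper fence = Q3 + 1.5·IQR = 7.35 + 1.815 = 9.165.
9.36 > 9.165 → outlier.
10.34 > 9.165 → outlier.
10.45 > 9.165 → outlier.
All remaining values lie within [4.325, 9.165].

9.36, 10.34, 10.45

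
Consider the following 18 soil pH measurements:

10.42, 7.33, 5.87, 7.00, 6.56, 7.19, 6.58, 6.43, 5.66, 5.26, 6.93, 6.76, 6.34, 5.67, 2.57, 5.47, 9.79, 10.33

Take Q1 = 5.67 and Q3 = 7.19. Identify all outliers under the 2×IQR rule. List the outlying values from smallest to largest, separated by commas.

IQR = Q3 − Q1 = 7.19 − 5.67 = 1.52.
Lower fence = Q1 − 2·IQR = 5.67 − 3.04 = 2.63.
Upper fence = Q3 + 2·IQR = 7.19 + 3.04 = 10.23.
2.57 < 2.63 → outlier.
10.33 > 10.23 → outlier.
10.42 > 10.23 → outlier.
All remaining values lie within [2.63, 10.23].

2.57, 10.33, 10.42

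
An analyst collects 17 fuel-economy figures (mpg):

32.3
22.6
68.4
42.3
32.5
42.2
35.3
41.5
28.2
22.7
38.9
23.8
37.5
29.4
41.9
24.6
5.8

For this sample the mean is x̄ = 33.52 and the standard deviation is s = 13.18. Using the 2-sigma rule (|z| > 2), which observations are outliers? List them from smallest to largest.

Cutoffs at x̄ ± 2s: 33.52 ± 2·13.18 = [7.16, 59.88].
5.8: z = -2.10, |z| > 2 → outlier.
68.4: z = 2.65, |z| > 2 → outlier.
Every other value lies within [7.16, 59.88].

5.8, 68.4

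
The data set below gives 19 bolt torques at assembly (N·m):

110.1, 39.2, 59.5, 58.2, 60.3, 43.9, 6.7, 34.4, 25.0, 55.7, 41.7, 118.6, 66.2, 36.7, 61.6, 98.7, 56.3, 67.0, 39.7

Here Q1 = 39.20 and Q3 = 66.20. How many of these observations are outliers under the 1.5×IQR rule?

2

IQR = 27.00; fences at 39.20 − 40.50 = -1.30 and 66.20 + 40.50 = 106.70.
Outside the cutoffs: 110.1, 118.6.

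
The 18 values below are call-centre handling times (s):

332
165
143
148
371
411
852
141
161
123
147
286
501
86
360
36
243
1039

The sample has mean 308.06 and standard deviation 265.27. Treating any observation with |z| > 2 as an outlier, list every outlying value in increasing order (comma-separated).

852, 1039

Cutoffs at x̄ ± 2s: 308.06 ± 2·265.27 = [-222.48, 838.60].
852: z = 2.05, |z| > 2 → outlier.
1039: z = 2.76, |z| > 2 → outlier.
Every other value lies within [-222.48, 838.60].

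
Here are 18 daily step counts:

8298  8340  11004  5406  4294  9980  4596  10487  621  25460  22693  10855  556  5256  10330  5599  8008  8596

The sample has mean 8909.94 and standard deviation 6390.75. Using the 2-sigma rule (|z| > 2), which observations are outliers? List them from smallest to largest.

22693, 25460

Cutoffs at x̄ ± 2s: 8909.94 ± 2·6390.75 = [-3871.56, 21691.44].
22693: z = 2.16, |z| > 2 → outlier.
25460: z = 2.59, |z| > 2 → outlier.
Every other value lies within [-3871.56, 21691.44].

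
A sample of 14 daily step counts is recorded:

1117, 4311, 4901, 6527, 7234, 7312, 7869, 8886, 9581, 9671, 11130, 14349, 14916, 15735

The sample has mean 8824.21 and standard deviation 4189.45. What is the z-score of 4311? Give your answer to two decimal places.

z = (4311 − 8824.21) / 4189.45 = -1.08.

-1.08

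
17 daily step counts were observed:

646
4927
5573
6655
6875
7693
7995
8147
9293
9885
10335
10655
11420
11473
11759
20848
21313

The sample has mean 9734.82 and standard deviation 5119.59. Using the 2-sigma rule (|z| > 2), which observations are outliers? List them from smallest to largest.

Cutoffs at x̄ ± 2s: 9734.82 ± 2·5119.59 = [-504.36, 19974.00].
20848: z = 2.17, |z| > 2 → outlier.
21313: z = 2.26, |z| > 2 → outlier.
Every other value lies within [-504.36, 19974.00].

20848, 21313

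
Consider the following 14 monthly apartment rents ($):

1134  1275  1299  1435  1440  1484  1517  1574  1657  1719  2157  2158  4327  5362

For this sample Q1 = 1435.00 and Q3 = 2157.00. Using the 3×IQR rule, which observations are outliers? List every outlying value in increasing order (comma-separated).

4327, 5362

IQR = Q3 − Q1 = 2157.00 − 1435.00 = 722.00.
Lower fence = Q1 − 3·IQR = 1435.00 − 2166.00 = -731.00.
Upper fence = Q3 + 3·IQR = 2157.00 + 2166.00 = 4323.00.
4327 > 4323.00 → outlier.
5362 > 4323.00 → outlier.
All remaining values lie within [-731.00, 4323.00].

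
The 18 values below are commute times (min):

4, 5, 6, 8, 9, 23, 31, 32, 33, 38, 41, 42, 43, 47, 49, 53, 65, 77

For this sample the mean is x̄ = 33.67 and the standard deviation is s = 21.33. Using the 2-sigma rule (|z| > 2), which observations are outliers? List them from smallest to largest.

Cutoffs at x̄ ± 2s: 33.67 ± 2·21.33 = [-8.99, 76.33].
77: z = 2.03, |z| > 2 → outlier.
Every other value lies within [-8.99, 76.33].

77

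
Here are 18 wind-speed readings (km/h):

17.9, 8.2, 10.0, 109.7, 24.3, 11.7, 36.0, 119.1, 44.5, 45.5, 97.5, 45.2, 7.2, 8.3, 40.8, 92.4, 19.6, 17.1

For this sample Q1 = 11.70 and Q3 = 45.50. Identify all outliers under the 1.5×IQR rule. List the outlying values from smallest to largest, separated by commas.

IQR = Q3 − Q1 = 45.50 − 11.70 = 33.80.
Lower fence = Q1 − 1.5·IQR = 11.70 − 50.70 = -39.00.
Upper fence = Q3 + 1.5·IQR = 45.50 + 50.70 = 96.20.
97.5 > 96.20 → outlier.
109.7 > 96.20 → outlier.
119.1 > 96.20 → outlier.
All remaining values lie within [-39.00, 96.20].

97.5, 109.7, 119.1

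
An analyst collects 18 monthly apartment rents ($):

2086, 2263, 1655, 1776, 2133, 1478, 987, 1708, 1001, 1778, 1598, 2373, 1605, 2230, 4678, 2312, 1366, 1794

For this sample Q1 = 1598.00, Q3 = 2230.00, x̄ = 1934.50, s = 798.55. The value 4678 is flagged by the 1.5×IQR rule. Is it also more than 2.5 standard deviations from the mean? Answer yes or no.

yes

z = (4678 − 1934.50) / 798.55 = 3.44.
|z| = 3.44 > 2.5.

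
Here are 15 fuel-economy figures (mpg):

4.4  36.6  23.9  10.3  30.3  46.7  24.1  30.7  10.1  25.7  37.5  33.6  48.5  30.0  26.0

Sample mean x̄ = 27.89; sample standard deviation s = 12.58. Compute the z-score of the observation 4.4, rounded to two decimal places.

-1.87

z = (4.4 − 27.89) / 12.58 = -1.87.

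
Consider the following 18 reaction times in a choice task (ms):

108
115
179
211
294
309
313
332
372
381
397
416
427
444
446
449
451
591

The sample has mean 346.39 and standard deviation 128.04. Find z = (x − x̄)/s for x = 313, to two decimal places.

-0.26

z = (313 − 346.39) / 128.04 = -0.26.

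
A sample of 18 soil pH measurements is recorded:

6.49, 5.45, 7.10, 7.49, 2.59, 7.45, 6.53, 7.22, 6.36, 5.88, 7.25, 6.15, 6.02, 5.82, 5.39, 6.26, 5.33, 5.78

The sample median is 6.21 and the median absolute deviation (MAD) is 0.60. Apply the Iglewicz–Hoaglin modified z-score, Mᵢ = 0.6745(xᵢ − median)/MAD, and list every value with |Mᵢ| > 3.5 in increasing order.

2.59

|Mᵢ| > 3.5 ⇔ |xᵢ − 6.21| > 3.5·0.60/0.6745 = 3.11.
So outliers lie outside [3.10, 9.32].
2.59: M = -4.07 → outlier.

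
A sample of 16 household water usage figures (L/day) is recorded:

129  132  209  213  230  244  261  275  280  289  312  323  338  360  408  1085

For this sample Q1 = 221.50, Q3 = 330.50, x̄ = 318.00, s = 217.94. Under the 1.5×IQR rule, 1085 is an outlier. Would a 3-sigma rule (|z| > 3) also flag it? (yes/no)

z = (1085 − 318.00) / 217.94 = 3.52.
|z| = 3.52 > 3.

yes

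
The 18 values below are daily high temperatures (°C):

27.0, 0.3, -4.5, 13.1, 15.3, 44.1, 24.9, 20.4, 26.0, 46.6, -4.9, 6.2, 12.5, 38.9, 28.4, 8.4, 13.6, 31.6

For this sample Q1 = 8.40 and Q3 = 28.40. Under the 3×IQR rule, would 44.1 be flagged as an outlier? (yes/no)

no

IQR = Q3 − Q1 = 28.40 − 8.40 = 20.00.
Lower fence = Q1 − 3·IQR = 8.40 − 60.00 = -51.60.
Upper fence = Q3 + 3·IQR = 28.40 + 60.00 = 88.40.
44.1 lies within [-51.60, 88.40].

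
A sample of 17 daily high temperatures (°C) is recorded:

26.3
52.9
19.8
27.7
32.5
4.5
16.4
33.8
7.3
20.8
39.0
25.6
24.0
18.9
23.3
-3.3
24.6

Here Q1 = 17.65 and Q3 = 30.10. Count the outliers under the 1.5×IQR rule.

IQR = 12.45; fences at 17.65 − 18.675 = -1.025 and 30.10 + 18.675 = 48.775.
Outside the cutoffs: -3.3, 52.9.

2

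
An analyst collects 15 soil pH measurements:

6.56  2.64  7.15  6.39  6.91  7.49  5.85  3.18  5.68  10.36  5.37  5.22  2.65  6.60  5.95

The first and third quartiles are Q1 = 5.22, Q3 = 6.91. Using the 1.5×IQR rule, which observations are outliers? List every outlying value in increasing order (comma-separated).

IQR = Q3 − Q1 = 6.91 − 5.22 = 1.69.
Lower fence = Q1 − 1.5·IQR = 5.22 − 2.535 = 2.685.
Upper fence = Q3 + 1.5·IQR = 6.91 + 2.535 = 9.445.
2.64 < 2.685 → outlier.
2.65 < 2.685 → outlier.
10.36 > 9.445 → outlier.
All remaining values lie within [2.685, 9.445].

2.64, 2.65, 10.36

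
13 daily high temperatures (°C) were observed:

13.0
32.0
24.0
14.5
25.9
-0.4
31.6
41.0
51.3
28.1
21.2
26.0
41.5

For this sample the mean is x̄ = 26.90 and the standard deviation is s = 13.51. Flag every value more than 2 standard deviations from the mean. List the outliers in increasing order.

Cutoffs at x̄ ± 2s: 26.90 ± 2·13.51 = [-0.12, 53.92].
-0.4: z = -2.02, |z| > 2 → outlier.
Every other value lies within [-0.12, 53.92].

-0.4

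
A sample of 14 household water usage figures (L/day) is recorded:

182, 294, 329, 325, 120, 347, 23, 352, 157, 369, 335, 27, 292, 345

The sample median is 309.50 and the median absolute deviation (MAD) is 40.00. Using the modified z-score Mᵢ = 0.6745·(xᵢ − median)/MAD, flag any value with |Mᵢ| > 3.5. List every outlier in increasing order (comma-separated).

23, 27

|Mᵢ| > 3.5 ⇔ |xᵢ − 309.50| > 3.5·40.00/0.6745 = 207.56.
So outliers lie outside [101.94, 517.06].
23: M = -4.83 → outlier.
27: M = -4.76 → outlier.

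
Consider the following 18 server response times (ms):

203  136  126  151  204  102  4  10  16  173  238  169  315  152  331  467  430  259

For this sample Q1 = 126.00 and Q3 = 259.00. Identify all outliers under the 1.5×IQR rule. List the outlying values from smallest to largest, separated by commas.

467

IQR = Q3 − Q1 = 259.00 − 126.00 = 133.00.
Lower fence = Q1 − 1.5·IQR = 126.00 − 199.50 = -73.50.
Upper fence = Q3 + 1.5·IQR = 259.00 + 199.50 = 458.50.
467 > 458.50 → outlier.
All remaining values lie within [-73.50, 458.50].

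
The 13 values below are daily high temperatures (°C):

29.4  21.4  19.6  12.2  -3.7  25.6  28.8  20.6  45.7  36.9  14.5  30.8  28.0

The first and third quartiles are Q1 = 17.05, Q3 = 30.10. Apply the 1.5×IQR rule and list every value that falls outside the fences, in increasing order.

IQR = Q3 − Q1 = 30.10 − 17.05 = 13.05.
Lower fence = Q1 − 1.5·IQR = 17.05 − 19.575 = -2.525.
Upper fence = Q3 + 1.5·IQR = 30.10 + 19.575 = 49.675.
-3.7 < -2.525 → outlier.
All remaining values lie within [-2.525, 49.675].

-3.7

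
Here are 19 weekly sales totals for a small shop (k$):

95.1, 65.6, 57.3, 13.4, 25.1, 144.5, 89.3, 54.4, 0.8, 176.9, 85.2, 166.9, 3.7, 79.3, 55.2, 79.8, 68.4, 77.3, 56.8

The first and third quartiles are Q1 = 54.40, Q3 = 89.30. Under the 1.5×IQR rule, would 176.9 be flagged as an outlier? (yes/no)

yes

IQR = Q3 − Q1 = 89.30 − 54.40 = 34.90.
Lower fence = Q1 − 1.5·IQR = 54.40 − 52.35 = 2.05.
Upper fence = Q3 + 1.5·IQR = 89.30 + 52.35 = 141.65.
176.9 lies above the upper fence.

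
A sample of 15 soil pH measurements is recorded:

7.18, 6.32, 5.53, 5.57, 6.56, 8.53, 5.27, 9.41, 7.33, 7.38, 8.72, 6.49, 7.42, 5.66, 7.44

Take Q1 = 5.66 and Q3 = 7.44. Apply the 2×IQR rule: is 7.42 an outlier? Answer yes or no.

IQR = Q3 − Q1 = 7.44 − 5.66 = 1.78.
Lower fence = Q1 − 2·IQR = 5.66 − 3.56 = 2.10.
Upper fence = Q3 + 2·IQR = 7.44 + 3.56 = 11.00.
7.42 lies within [2.10, 11.00].

no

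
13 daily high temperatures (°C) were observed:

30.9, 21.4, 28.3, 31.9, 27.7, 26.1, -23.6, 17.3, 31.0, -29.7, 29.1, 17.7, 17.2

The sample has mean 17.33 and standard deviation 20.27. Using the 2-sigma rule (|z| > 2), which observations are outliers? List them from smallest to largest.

-29.7, -23.6

Cutoffs at x̄ ± 2s: 17.33 ± 2·20.27 = [-23.21, 57.87].
-29.7: z = -2.32, |z| > 2 → outlier.
-23.6: z = -2.02, |z| > 2 → outlier.
Every other value lies within [-23.21, 57.87].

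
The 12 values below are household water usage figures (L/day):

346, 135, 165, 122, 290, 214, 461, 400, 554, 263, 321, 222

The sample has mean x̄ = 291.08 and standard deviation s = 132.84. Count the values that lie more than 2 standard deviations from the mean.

Cutoffs: x̄ ± 2s = [25.40, 556.76].
Every value lies within the cutoffs.

0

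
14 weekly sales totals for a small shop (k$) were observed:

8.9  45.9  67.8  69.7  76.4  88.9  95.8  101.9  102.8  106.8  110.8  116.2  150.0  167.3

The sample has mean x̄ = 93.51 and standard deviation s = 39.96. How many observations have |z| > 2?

1

Cutoffs: x̄ ± 2s = [13.59, 173.43].
Outside the cutoffs: 8.9.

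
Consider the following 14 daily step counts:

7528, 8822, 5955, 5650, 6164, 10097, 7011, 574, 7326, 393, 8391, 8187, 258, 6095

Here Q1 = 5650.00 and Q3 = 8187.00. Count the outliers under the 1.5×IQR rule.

3

IQR = 2537.00; fences at 5650.00 − 3805.50 = 1844.50 and 8187.00 + 3805.50 = 11992.50.
Outside the cutoffs: 258, 393, 574.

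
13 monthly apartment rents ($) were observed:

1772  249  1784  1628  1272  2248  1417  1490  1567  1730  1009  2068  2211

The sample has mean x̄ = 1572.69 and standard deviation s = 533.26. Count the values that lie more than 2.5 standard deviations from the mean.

0

Cutoffs: x̄ ± 2.5s = [239.54, 2905.84].
Every value lies within the cutoffs.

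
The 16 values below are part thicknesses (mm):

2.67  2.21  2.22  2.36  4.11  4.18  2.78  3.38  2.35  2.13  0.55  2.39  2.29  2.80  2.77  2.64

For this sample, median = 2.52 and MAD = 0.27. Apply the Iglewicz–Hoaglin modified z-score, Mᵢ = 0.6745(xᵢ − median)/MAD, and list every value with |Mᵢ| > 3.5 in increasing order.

|Mᵢ| > 3.5 ⇔ |xᵢ − 2.52| > 3.5·0.27/0.6745 = 1.40.
So outliers lie outside [1.12, 3.92].
0.55: M = -4.92 → outlier.
4.11: M = 3.97 → outlier.
4.18: M = 4.15 → outlier.

0.55, 4.11, 4.18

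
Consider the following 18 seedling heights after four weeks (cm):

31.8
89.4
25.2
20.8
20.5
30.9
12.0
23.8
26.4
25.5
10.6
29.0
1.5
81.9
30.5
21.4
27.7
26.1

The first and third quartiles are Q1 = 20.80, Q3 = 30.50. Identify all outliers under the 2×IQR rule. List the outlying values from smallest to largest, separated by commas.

81.9, 89.4

IQR = Q3 − Q1 = 30.50 − 20.80 = 9.70.
Lower fence = Q1 − 2·IQR = 20.80 − 19.40 = 1.40.
Upper fence = Q3 + 2·IQR = 30.50 + 19.40 = 49.90.
81.9 > 49.90 → outlier.
89.4 > 49.90 → outlier.
All remaining values lie within [1.40, 49.90].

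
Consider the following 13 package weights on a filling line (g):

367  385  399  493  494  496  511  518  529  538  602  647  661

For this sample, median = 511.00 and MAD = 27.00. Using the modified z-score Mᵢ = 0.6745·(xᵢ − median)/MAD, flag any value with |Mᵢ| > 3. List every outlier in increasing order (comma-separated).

|Mᵢ| > 3 ⇔ |xᵢ − 511.00| > 3·27.00/0.6745 = 120.09.
So outliers lie outside [390.91, 631.09].
367: M = -3.60 → outlier.
385: M = -3.15 → outlier.
647: M = 3.40 → outlier.
661: M = 3.75 → outlier.

367, 385, 647, 661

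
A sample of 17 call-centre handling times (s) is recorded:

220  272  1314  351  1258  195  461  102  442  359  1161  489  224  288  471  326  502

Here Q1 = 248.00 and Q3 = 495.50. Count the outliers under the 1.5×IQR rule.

IQR = 247.50; fences at 248.00 − 371.25 = -123.25 and 495.50 + 371.25 = 866.75.
Outside the cutoffs: 1161, 1258, 1314.

3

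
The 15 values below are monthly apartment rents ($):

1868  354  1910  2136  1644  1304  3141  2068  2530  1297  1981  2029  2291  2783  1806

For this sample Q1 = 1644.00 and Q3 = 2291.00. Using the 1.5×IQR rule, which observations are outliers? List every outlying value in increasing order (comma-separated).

IQR = Q3 − Q1 = 2291.00 − 1644.00 = 647.00.
Lower fence = Q1 − 1.5·IQR = 1644.00 − 970.50 = 673.50.
Upper fence = Q3 + 1.5·IQR = 2291.00 + 970.50 = 3261.50.
354 < 673.50 → outlier.
All remaining values lie within [673.50, 3261.50].

354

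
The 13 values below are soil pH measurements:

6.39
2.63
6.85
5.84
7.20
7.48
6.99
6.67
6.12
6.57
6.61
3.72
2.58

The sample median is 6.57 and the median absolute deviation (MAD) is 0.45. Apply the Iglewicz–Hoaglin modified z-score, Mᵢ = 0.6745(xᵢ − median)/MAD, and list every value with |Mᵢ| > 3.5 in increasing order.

2.58, 2.63, 3.72

|Mᵢ| > 3.5 ⇔ |xᵢ − 6.57| > 3.5·0.45/0.6745 = 2.34.
So outliers lie outside [4.23, 8.91].
2.58: M = -5.98 → outlier.
2.63: M = -5.91 → outlier.
3.72: M = -4.27 → outlier.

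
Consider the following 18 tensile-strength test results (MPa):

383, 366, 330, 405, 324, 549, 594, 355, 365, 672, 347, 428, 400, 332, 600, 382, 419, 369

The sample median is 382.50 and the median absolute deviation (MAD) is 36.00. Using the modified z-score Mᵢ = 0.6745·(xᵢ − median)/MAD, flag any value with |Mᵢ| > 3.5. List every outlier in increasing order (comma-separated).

594, 600, 672

|Mᵢ| > 3.5 ⇔ |xᵢ − 382.50| > 3.5·36.00/0.6745 = 186.81.
So outliers lie outside [195.69, 569.31].
594: M = 3.96 → outlier.
600: M = 4.08 → outlier.
672: M = 5.42 → outlier.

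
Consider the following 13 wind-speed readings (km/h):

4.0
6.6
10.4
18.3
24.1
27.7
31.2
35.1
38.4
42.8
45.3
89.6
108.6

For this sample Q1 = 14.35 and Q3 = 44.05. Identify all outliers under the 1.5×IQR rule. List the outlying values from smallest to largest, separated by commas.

89.6, 108.6

IQR = Q3 − Q1 = 44.05 − 14.35 = 29.70.
Lower fence = Q1 − 1.5·IQR = 14.35 − 44.55 = -30.20.
Upper fence = Q3 + 1.5·IQR = 44.05 + 44.55 = 88.60.
89.6 > 88.60 → outlier.
108.6 > 88.60 → outlier.
All remaining values lie within [-30.20, 88.60].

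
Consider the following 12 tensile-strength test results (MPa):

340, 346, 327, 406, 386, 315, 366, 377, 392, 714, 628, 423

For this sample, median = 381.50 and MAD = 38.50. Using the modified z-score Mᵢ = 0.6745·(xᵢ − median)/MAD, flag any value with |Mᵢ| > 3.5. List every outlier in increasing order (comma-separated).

628, 714

|Mᵢ| > 3.5 ⇔ |xᵢ − 381.50| > 3.5·38.50/0.6745 = 199.78.
So outliers lie outside [181.72, 581.28].
628: M = 4.32 → outlier.
714: M = 5.83 → outlier.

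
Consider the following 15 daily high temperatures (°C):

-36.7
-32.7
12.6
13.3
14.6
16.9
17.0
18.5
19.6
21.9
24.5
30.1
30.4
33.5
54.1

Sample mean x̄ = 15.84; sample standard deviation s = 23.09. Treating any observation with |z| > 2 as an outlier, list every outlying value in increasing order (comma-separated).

-36.7, -32.7

Cutoffs at x̄ ± 2s: 15.84 ± 2·23.09 = [-30.34, 62.02].
-36.7: z = -2.28, |z| > 2 → outlier.
-32.7: z = -2.10, |z| > 2 → outlier.
Every other value lies within [-30.34, 62.02].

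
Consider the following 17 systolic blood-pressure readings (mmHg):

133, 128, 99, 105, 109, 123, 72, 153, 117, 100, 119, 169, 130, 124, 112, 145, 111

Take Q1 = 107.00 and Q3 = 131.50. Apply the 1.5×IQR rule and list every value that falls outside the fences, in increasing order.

169

IQR = Q3 − Q1 = 131.50 − 107.00 = 24.50.
Lower fence = Q1 − 1.5·IQR = 107.00 − 36.75 = 70.25.
Upper fence = Q3 + 1.5·IQR = 131.50 + 36.75 = 168.25.
169 > 168.25 → outlier.
All remaining values lie within [70.25, 168.25].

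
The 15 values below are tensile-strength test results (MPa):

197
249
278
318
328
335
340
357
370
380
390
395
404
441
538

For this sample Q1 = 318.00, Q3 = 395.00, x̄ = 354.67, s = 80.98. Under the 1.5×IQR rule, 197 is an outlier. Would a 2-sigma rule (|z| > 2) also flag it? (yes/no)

z = (197 − 354.67) / 80.98 = -1.95.
|z| = 1.95 ≤ 2.

no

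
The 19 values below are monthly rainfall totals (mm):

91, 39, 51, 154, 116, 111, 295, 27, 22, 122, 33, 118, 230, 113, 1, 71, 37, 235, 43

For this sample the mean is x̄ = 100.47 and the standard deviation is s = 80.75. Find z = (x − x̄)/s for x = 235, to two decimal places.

1.67

z = (235 − 100.47) / 80.75 = 1.67.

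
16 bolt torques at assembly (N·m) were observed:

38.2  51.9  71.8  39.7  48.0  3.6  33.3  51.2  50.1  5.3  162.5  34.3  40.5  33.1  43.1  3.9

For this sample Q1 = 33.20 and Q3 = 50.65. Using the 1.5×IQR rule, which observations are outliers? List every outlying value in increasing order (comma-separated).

3.6, 3.9, 5.3, 162.5

IQR = Q3 − Q1 = 50.65 − 33.20 = 17.45.
Lower fence = Q1 − 1.5·IQR = 33.20 − 26.175 = 7.025.
Upper fence = Q3 + 1.5·IQR = 50.65 + 26.175 = 76.825.
3.6 < 7.025 → outlier.
3.9 < 7.025 → outlier.
5.3 < 7.025 → outlier.
162.5 > 76.825 → outlier.
All remaining values lie within [7.025, 76.825].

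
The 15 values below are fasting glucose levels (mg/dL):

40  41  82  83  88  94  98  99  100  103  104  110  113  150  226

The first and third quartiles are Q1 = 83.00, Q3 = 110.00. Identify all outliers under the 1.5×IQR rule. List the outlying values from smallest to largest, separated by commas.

IQR = Q3 − Q1 = 110.00 − 83.00 = 27.00.
Lower fence = Q1 − 1.5·IQR = 83.00 − 40.50 = 42.50.
Upper fence = Q3 + 1.5·IQR = 110.00 + 40.50 = 150.50.
40 < 42.50 → outlier.
41 < 42.50 → outlier.
226 > 150.50 → outlier.
All remaining values lie within [42.50, 150.50].

40, 41, 226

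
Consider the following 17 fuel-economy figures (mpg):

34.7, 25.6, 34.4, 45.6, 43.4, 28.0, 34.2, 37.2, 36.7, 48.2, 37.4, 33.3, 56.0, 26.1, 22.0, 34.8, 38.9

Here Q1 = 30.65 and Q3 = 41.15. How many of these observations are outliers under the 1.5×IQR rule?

IQR = 10.50; fences at 30.65 − 15.75 = 14.90 and 41.15 + 15.75 = 56.90.
Every value lies within the cutoffs.

0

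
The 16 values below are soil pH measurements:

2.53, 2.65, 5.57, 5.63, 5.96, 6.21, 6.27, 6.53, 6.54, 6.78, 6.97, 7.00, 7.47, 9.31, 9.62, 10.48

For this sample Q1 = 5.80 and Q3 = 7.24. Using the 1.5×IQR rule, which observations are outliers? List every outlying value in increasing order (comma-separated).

IQR = Q3 − Q1 = 7.24 − 5.80 = 1.44.
Lower fence = Q1 − 1.5·IQR = 5.80 − 2.16 = 3.64.
Upper fence = Q3 + 1.5·IQR = 7.24 + 2.16 = 9.40.
2.53 < 3.64 → outlier.
2.65 < 3.64 → outlier.
9.62 > 9.40 → outlier.
10.48 > 9.40 → outlier.
All remaining values lie within [3.64, 9.40].

2.53, 2.65, 9.62, 10.48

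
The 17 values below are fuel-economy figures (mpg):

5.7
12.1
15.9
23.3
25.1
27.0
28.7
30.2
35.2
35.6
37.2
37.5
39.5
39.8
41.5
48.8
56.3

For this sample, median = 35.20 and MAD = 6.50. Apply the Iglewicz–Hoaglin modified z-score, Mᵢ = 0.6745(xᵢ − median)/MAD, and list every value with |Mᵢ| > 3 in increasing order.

|Mᵢ| > 3 ⇔ |xᵢ − 35.20| > 3·6.50/0.6745 = 28.91.
So outliers lie outside [6.29, 64.11].
5.7: M = -3.06 → outlier.

5.7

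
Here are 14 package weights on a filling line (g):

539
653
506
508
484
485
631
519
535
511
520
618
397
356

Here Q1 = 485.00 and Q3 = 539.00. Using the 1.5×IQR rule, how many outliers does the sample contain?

4

IQR = 54.00; fences at 485.00 − 81.00 = 404.00 and 539.00 + 81.00 = 620.00.
Outside the cutoffs: 356, 397, 631, 653.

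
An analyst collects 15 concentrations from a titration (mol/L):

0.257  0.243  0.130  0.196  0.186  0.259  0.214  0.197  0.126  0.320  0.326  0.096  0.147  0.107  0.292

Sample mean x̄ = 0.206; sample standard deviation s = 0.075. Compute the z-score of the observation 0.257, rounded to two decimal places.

z = (0.257 − 0.206) / 0.075 = 0.68.

0.68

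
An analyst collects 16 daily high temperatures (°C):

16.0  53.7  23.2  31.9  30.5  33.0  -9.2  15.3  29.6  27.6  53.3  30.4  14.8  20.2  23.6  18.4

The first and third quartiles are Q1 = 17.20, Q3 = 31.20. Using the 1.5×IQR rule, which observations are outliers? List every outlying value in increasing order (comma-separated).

-9.2, 53.3, 53.7

IQR = Q3 − Q1 = 31.20 − 17.20 = 14.00.
Lower fence = Q1 − 1.5·IQR = 17.20 − 21.00 = -3.80.
Upper fence = Q3 + 1.5·IQR = 31.20 + 21.00 = 52.20.
-9.2 < -3.80 → outlier.
53.3 > 52.20 → outlier.
53.7 > 52.20 → outlier.
All remaining values lie within [-3.80, 52.20].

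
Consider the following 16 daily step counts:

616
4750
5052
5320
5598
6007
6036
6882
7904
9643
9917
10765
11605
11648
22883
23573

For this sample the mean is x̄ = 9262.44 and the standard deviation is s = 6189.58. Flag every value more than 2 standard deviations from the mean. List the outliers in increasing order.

22883, 23573

Cutoffs at x̄ ± 2s: 9262.44 ± 2·6189.58 = [-3116.72, 21641.60].
22883: z = 2.20, |z| > 2 → outlier.
23573: z = 2.31, |z| > 2 → outlier.
Every other value lies within [-3116.72, 21641.60].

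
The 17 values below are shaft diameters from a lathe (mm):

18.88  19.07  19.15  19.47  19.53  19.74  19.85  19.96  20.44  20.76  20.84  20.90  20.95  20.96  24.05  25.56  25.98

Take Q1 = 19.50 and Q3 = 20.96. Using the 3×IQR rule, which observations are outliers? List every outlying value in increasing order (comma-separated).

IQR = Q3 − Q1 = 20.96 − 19.50 = 1.46.
Lower fence = Q1 − 3·IQR = 19.50 − 4.38 = 15.12.
Upper fence = Q3 + 3·IQR = 20.96 + 4.38 = 25.34.
25.56 > 25.34 → outlier.
25.98 > 25.34 → outlier.
All remaining values lie within [15.12, 25.34].

25.56, 25.98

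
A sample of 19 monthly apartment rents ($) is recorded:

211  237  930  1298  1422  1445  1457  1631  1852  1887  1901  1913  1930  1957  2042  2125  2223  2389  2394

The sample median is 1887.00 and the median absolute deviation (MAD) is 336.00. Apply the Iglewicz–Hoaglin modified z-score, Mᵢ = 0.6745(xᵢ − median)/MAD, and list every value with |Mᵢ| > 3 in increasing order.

|Mᵢ| > 3 ⇔ |xᵢ − 1887.00| > 3·336.00/0.6745 = 1494.44.
So outliers lie outside [392.56, 3381.44].
211: M = -3.36 → outlier.
237: M = -3.31 → outlier.

211, 237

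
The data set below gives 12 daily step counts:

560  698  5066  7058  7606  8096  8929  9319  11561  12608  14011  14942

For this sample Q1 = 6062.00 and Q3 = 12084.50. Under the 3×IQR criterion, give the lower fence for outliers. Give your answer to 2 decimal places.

-12005.50

IQR = Q3 − Q1 = 12084.50 − 6062.00 = 6022.50.
Lower fence = Q1 − 3·IQR = 6062.00 − 18067.50 = -12005.50.
Upper fence = Q3 + 3·IQR = 12084.50 + 18067.50 = 30152.00.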